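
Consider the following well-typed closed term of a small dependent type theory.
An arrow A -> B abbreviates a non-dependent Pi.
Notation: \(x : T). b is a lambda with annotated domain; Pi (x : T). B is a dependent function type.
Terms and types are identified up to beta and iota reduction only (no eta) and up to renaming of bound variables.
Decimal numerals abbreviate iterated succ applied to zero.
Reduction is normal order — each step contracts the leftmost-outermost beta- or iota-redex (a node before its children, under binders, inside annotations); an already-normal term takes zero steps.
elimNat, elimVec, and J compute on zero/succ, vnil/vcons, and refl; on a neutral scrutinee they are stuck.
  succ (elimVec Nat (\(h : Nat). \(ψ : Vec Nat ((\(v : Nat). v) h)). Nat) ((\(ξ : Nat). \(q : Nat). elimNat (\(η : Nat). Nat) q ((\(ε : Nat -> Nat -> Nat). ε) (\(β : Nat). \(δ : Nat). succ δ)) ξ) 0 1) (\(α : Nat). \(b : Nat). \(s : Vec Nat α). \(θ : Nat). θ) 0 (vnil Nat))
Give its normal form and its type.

resulting normal form:
  2
inferred type:
  Nat


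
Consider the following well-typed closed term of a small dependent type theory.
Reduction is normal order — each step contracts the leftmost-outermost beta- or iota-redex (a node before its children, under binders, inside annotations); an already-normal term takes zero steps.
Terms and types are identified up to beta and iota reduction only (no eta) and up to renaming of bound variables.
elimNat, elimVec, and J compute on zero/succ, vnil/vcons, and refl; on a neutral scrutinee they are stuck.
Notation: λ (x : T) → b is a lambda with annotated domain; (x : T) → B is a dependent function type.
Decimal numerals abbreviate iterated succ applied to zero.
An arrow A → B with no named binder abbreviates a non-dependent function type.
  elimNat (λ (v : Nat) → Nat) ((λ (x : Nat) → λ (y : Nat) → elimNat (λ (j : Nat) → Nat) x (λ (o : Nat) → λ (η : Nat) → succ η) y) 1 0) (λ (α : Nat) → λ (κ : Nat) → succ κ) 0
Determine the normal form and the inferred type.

resulting normal form:
  1
the term's type:
  Nat


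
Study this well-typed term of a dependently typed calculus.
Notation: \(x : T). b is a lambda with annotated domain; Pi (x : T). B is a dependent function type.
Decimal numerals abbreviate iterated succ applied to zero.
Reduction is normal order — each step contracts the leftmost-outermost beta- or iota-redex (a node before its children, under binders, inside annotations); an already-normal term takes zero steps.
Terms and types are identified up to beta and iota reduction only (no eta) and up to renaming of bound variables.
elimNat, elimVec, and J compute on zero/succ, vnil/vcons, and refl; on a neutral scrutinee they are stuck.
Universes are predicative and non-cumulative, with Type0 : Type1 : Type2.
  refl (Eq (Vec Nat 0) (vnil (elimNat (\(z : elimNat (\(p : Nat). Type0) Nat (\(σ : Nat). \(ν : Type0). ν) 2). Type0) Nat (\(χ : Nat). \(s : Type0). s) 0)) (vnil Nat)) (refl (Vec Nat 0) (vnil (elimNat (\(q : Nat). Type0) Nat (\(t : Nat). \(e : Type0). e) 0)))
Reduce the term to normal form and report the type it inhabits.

resulting normal form:
  refl (Eq (Vec Nat 0) (vnil Nat) (vnil Nat)) (refl (Vec Nat 0) (vnil Nat))
the term's type:
  Eq (Eq (Vec Nat 0) (vnil Nat) (vnil Nat)) (refl (Vec Nat 0) (vnil Nat)) (refl (Vec Nat 0) (vnil Nat))


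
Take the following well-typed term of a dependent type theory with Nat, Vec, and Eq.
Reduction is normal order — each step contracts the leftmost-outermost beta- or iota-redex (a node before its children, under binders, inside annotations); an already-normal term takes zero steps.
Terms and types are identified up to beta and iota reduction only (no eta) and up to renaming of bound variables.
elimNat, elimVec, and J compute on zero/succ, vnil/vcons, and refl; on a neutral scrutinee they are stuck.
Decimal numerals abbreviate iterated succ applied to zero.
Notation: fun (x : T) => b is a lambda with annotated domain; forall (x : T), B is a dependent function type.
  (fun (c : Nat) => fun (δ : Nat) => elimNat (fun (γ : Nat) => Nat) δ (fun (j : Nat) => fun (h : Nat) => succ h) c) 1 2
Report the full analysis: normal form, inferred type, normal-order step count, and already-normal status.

reduced normal form:
  3
inferred type:
  Nat
normal-order step count: 6
started in normal form: no
first redex: a beta-redex


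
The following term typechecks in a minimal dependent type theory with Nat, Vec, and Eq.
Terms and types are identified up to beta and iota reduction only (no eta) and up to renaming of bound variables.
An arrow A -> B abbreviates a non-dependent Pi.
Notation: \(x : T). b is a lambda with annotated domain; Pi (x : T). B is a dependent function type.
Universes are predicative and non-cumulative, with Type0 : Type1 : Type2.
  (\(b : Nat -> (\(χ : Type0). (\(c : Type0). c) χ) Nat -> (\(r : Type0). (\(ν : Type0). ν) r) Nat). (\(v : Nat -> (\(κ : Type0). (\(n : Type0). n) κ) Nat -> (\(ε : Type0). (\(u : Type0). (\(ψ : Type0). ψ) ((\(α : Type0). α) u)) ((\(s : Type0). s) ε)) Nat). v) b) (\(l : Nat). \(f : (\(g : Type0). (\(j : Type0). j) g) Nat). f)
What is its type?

the term's type:
  Nat -> Nat -> Nat


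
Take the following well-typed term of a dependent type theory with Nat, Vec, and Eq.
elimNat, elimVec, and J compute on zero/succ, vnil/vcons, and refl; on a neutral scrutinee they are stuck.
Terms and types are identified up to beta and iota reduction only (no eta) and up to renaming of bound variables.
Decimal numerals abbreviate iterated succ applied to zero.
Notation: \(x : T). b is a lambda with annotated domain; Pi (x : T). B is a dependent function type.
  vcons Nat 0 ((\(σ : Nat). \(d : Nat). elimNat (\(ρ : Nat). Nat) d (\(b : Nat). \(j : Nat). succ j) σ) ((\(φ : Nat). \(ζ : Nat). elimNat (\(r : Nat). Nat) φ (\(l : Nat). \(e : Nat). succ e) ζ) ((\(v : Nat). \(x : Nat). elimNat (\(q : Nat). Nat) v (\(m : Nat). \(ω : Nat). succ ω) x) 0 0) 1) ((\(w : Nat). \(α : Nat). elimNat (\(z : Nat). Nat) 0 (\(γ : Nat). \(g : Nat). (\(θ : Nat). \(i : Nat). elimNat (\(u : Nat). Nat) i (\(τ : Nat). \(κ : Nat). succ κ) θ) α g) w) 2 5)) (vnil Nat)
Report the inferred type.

the term's type:
  Vec Nat 1


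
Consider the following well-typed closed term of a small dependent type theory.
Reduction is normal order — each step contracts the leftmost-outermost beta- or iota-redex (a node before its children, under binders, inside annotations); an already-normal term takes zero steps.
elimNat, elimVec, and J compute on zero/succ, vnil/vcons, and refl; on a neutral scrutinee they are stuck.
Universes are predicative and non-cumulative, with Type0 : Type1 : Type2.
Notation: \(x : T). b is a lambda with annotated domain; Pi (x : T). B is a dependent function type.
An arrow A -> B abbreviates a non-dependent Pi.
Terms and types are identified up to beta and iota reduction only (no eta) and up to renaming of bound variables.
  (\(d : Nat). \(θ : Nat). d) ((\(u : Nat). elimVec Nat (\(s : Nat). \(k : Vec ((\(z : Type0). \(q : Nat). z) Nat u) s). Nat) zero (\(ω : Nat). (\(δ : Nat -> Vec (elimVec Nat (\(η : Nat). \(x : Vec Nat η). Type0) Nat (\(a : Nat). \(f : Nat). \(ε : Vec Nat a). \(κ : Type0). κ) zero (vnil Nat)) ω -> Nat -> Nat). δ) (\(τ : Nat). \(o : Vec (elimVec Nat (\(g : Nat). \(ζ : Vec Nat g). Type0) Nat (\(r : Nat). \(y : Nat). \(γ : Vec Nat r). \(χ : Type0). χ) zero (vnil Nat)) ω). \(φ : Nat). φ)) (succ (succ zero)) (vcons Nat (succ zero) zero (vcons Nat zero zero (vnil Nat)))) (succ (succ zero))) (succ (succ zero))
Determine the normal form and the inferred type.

reduced normal form:
  zero
inferred type:
  Nat


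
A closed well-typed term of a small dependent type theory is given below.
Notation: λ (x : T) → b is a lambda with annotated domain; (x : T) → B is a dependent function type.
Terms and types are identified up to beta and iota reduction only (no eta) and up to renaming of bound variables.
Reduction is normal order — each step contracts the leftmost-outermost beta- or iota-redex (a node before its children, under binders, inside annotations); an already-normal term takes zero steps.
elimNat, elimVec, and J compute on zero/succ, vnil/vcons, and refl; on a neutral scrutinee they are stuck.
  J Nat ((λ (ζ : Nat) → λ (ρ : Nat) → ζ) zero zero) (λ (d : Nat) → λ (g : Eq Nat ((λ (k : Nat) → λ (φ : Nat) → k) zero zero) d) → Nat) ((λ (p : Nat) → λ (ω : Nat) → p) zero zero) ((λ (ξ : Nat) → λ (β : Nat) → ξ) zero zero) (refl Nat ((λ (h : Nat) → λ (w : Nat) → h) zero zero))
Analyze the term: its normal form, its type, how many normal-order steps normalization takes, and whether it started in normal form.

reduced normal form:
  zero
type:
  Nat
normal-order step count: 3
already normal: no
first contracted redex: a J iota-redex


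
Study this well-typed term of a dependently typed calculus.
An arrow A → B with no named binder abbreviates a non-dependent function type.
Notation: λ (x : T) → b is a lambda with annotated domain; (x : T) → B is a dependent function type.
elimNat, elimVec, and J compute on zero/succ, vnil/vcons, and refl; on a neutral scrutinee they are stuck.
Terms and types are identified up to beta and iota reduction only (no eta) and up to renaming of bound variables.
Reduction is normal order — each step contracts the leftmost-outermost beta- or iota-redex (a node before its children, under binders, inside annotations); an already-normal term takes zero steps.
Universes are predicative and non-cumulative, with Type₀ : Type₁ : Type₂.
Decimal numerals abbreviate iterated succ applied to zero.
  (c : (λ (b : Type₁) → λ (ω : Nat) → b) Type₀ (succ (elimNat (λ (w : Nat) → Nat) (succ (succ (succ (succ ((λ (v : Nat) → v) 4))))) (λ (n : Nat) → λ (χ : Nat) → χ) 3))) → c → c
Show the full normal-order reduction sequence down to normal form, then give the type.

reduction (normal order):
  (c : (λ (b : Type₁) → λ (ω : Nat) → b) Type₀ (succ (elimNat (λ (w : Nat) → Nat) (succ (succ (succ (succ ((λ (v : Nat) → v) 4))))) (λ (n : Nat) → λ (χ : Nat) → χ) 3))) → c → c
  ~> (c : (λ (b : Nat) → Type₀) (succ (elimNat (λ (ω : Nat) → Nat) (succ (succ (succ (succ ((λ (w : Nat) → w) 4))))) (λ (v : Nat) → λ (n : Nat) → n) 3))) → c → c
  ~> (c : Type₀) → c → c
the term's type:
  Type₁


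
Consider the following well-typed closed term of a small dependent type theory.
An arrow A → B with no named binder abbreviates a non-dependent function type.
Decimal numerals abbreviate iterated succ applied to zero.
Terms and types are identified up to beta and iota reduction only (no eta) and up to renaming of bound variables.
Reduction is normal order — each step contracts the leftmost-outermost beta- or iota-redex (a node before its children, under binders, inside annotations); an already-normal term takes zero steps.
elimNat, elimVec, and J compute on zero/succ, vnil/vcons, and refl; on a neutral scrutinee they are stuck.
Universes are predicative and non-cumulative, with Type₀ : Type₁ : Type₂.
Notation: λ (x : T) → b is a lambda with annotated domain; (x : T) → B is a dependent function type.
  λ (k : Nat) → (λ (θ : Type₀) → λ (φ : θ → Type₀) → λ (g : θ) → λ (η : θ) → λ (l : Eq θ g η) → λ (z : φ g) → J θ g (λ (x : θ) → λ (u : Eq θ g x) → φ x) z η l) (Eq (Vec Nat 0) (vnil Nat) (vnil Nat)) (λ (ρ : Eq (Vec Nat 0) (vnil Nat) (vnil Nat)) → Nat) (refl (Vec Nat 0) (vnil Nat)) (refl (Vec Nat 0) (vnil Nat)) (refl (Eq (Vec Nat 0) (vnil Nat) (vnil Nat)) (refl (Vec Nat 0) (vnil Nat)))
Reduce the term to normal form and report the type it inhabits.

normal form:
  λ (k : Nat) → λ (θ : Nat) → θ
type:
  Nat → Nat → Nat
observation: the first redex contracted is a beta-redex; the normal form is reached in 7 normal-order steps.


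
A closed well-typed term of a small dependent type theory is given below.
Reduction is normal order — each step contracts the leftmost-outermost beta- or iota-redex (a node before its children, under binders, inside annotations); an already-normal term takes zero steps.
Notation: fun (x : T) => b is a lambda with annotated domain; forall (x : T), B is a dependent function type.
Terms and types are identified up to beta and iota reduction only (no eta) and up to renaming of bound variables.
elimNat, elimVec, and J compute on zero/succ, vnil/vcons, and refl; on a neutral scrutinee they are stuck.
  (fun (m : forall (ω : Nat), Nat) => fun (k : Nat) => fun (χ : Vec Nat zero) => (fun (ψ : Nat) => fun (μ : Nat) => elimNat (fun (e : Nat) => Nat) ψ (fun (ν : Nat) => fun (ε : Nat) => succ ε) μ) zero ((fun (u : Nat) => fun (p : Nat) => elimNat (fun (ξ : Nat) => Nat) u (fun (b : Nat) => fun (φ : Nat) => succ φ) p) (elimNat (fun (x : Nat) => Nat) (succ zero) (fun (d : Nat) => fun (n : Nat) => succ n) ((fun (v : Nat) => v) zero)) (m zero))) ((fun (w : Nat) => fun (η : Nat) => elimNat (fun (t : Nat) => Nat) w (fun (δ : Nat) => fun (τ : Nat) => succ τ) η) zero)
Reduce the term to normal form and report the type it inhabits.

normal form:
  fun (m : Nat) => fun (ω : Vec Nat zero) => succ zero
the term's type:
  forall (m : Nat), forall (ω : Vec Nat zero), Nat


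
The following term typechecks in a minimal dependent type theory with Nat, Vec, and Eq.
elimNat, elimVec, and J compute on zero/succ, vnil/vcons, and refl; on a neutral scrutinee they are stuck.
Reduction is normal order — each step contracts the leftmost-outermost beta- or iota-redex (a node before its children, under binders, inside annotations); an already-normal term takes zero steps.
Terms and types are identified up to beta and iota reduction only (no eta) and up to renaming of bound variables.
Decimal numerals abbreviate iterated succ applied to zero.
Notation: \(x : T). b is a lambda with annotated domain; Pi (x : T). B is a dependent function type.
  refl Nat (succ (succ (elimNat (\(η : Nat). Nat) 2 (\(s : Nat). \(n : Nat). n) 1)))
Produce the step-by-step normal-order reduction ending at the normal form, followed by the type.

normal-order reduction sequence:
  refl Nat (succ (succ (elimNat (\(η : Nat). Nat) 2 (\(s : Nat). \(n : Nat). n) 1)))
  ~> refl Nat (succ (succ ((\(η : Nat). \(s : Nat). s) 0 (elimNat (\(n : Nat). Nat) 2 (\(ρ : Nat). \(σ : Nat). σ) 0))))
  ~> refl Nat (succ (succ ((\(η : Nat). η) (elimNat (\(s : Nat). Nat) 2 (\(n : Nat). \(ρ : Nat). ρ) 0))))
  ~> refl Nat (succ (succ (elimNat (\(η : Nat). Nat) 2 (\(s : Nat). \(n : Nat). n) 0)))
  ~> refl Nat 4
the term's type:
  Eq Nat 4 4


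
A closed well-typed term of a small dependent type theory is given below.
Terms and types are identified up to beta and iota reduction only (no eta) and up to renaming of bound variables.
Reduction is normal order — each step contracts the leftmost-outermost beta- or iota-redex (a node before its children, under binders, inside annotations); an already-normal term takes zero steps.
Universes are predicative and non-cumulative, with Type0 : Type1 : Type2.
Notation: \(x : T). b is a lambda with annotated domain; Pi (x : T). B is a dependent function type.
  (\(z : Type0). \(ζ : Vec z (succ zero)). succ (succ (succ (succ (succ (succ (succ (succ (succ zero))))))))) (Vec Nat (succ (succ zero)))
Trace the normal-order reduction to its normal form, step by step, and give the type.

normal-order reduction sequence:
  (\(z : Type0). \(ζ : Vec z (succ zero)). succ (succ (succ (succ (succ (succ (succ (succ (succ zero))))))))) (Vec Nat (succ (succ zero)))
  ~> \(z : Vec (Vec Nat (succ (succ zero))) (succ zero)). succ (succ (succ (succ (succ (succ (succ (succ (succ zero))))))))
the term's type:
  Pi (z : Vec (Vec Nat (succ (succ zero))) (succ zero)). Nat


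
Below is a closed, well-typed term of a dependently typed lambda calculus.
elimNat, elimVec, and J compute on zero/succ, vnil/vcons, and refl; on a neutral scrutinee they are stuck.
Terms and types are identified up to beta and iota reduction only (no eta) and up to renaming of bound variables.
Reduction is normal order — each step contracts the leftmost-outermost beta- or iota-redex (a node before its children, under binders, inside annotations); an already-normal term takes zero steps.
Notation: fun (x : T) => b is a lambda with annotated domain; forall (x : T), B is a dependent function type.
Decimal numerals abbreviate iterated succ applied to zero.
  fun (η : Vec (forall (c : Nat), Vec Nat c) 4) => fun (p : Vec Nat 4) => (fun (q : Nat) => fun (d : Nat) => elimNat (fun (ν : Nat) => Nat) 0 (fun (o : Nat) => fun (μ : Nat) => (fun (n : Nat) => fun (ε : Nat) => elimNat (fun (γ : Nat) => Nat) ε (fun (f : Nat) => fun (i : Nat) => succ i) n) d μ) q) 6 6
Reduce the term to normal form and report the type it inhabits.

normal form:
  fun (η : Vec (forall (c : Nat), Vec Nat c) 4) => fun (p : Vec Nat 4) => 36
inferred type:
  forall (η : Vec (forall (c : Nat), Vec Nat c) 4), forall (p : Vec Nat 4), Nat
observation: the leftmost-outermost redex is a beta-redex, and normalization takes 147 steps.


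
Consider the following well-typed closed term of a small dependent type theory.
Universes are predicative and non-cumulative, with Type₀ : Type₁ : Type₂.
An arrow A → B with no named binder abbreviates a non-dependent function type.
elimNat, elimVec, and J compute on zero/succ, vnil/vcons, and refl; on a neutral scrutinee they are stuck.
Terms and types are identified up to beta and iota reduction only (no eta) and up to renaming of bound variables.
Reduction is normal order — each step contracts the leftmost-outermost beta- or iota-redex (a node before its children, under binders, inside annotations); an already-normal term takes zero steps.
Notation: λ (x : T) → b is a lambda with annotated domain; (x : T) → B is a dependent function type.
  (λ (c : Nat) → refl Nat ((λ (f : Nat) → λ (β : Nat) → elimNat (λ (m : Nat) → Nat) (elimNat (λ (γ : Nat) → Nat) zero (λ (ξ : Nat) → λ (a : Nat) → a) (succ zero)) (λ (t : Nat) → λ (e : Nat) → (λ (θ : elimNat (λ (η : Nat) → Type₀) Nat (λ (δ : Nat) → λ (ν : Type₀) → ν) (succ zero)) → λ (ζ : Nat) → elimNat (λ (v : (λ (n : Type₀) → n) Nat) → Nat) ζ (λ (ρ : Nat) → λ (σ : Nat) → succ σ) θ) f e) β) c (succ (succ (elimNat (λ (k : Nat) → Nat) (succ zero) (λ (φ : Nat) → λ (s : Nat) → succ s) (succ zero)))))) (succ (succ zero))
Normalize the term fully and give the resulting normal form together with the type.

reduced normal form:
  refl Nat (succ (succ (succ (succ (succ (succ (succ (succ zero))))))))
the term's type:
  Eq Nat (succ (succ (succ (succ (succ (succ (succ (succ zero)))))))) (succ (succ (succ (succ (succ (succ (succ (succ zero))))))))
observation: normalization takes exactly 51 steps under the normal-order strategy.


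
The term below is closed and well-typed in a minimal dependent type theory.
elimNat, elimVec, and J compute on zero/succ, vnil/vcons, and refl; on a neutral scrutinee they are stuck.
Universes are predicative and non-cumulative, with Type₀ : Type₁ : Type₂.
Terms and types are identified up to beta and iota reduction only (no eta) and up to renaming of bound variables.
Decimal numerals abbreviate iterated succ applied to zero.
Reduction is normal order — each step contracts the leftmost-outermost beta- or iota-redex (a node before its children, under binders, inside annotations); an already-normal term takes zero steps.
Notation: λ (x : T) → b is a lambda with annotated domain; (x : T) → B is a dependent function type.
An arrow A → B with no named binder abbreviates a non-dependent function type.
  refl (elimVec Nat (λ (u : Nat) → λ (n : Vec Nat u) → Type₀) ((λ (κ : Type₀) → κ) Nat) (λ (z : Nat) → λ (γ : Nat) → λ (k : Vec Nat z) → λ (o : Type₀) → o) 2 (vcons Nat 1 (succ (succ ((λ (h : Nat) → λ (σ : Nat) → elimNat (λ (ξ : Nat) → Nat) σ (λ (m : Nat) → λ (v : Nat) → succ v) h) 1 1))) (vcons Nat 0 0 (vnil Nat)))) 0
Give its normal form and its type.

normal form:
  refl Nat 0
inferred type:
  Eq Nat 0 0
observation: contracting an elimVec iota-redex first, the term normalizes in 12 steps.


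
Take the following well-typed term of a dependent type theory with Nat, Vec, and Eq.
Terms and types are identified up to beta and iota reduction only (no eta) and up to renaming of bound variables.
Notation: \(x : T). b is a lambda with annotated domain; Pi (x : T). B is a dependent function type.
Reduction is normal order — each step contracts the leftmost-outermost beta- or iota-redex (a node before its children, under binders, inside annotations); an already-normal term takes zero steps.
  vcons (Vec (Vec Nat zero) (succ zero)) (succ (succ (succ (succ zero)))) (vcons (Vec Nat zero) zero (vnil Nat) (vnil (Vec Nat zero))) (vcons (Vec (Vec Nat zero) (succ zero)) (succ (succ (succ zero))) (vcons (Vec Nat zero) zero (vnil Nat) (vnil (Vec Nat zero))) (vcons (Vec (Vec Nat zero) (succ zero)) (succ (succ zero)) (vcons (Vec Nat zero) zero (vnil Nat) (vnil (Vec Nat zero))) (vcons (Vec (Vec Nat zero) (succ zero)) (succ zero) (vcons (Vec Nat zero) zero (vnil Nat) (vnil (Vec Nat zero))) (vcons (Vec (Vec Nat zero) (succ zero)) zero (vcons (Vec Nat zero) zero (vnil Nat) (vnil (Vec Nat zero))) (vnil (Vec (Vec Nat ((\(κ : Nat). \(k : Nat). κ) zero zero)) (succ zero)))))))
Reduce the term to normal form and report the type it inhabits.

normal form:
  vcons (Vec (Vec Nat zero) (succ zero)) (succ (succ (succ (succ zero)))) (vcons (Vec Nat zero) zero (vnil Nat) (vnil (Vec Nat zero))) (vcons (Vec (Vec Nat zero) (succ zero)) (succ (succ (succ zero))) (vcons (Vec Nat zero) zero (vnil Nat) (vnil (Vec Nat zero))) (vcons (Vec (Vec Nat zero) (succ zero)) (succ (succ zero)) (vcons (Vec Nat zero) zero (vnil Nat) (vnil (Vec Nat zero))) (vcons (Vec (Vec Nat zero) (succ zero)) (succ zero) (vcons (Vec Nat zero) zero (vnil Nat) (vnil (Vec Nat zero))) (vcons (Vec (Vec Nat zero) (succ zero)) zero (vcons (Vec Nat zero) zero (vnil Nat) (vnil (Vec Nat zero))) (vnil (Vec (Vec Nat zero) (succ zero)))))))
the term's type:
  Vec (Vec (Vec Nat zero) (succ zero)) (succ (succ (succ (succ (succ zero)))))


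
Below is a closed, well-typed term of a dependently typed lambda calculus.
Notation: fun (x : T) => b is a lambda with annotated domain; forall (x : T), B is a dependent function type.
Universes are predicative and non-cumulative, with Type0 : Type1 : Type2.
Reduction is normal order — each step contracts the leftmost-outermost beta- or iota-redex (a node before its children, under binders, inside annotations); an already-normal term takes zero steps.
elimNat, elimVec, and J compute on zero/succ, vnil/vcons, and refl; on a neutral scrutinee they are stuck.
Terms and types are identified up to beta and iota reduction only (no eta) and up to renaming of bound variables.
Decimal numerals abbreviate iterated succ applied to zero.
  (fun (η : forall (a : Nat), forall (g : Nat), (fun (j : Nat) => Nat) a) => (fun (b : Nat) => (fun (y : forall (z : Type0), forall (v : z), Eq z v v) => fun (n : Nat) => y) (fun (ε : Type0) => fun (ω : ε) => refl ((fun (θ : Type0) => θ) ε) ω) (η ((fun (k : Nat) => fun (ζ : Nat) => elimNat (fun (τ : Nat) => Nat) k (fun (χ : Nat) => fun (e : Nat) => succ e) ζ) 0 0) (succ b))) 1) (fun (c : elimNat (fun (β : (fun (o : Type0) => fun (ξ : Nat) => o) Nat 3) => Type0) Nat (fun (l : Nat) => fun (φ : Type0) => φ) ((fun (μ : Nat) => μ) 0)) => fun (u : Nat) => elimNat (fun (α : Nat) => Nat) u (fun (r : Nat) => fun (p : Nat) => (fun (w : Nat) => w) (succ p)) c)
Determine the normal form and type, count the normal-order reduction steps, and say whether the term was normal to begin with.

reduced normal form:
  fun (η : Type0) => fun (a : η) => refl η a
type:
  forall (η : Type0), forall (a : η), Eq η a a
reduction steps (normal order): 5
already normal: no
first redex: a beta-redex


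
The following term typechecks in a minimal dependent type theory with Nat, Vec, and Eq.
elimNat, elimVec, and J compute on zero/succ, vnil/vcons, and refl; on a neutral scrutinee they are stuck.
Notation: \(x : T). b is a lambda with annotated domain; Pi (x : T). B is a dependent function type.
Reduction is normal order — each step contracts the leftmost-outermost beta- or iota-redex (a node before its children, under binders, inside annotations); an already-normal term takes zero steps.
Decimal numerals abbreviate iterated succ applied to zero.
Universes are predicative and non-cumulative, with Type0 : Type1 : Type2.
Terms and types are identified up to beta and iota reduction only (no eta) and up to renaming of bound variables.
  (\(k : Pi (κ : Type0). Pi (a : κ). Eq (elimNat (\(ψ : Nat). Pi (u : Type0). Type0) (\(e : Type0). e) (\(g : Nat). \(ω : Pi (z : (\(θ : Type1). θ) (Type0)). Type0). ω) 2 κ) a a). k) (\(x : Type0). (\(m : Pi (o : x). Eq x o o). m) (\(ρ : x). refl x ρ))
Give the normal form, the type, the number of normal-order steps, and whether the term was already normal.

reduced normal form:
  \(k : Type0). \(κ : k). refl k κ
the term's type:
  Pi (k : Type0). Pi (κ : k). Eq k κ κ
normal-order step count: 2
already normal: no
first redex: a beta-redex


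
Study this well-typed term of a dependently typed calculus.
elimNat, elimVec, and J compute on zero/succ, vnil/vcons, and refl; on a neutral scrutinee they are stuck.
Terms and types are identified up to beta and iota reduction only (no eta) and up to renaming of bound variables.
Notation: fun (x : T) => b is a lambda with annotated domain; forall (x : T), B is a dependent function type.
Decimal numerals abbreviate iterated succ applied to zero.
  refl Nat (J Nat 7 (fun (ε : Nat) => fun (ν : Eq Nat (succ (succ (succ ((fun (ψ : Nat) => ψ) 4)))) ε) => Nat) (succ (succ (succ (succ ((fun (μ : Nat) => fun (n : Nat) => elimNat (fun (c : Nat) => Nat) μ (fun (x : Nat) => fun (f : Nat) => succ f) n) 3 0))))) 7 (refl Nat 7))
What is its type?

the term's type:
  Eq Nat 7 7


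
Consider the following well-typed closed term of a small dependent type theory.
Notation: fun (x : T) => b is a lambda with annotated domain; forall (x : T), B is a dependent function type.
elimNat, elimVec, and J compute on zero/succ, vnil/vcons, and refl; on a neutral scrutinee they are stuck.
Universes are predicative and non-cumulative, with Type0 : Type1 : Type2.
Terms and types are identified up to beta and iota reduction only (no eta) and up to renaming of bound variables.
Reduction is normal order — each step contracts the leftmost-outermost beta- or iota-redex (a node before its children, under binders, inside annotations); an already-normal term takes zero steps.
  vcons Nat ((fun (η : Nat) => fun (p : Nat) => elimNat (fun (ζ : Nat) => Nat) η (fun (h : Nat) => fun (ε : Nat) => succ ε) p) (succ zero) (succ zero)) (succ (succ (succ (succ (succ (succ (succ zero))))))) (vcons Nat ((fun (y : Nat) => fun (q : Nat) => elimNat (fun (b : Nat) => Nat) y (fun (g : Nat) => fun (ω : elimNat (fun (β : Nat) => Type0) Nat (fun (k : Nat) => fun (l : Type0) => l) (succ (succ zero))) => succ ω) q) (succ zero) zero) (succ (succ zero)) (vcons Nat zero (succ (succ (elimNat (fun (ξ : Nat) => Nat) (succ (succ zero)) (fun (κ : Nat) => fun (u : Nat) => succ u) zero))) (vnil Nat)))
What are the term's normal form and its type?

normal form:
  vcons Nat (succ (succ zero)) (succ (succ (succ (succ (succ (succ (succ zero))))))) (vcons Nat (succ zero) (succ (succ zero)) (vcons Nat zero (succ (succ (succ (succ zero)))) (vnil Nat)))
type:
  Vec Nat (succ (succ (succ zero)))


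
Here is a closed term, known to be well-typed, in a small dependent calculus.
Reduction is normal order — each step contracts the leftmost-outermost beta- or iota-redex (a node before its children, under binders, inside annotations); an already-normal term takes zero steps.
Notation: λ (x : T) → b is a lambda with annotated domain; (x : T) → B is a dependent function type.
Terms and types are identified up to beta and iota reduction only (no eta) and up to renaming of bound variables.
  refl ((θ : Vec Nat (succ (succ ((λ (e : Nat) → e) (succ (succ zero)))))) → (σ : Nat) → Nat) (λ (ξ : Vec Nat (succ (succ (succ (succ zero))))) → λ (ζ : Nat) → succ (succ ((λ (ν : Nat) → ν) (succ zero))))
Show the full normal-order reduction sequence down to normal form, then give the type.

normal-order reduction:
  refl ((θ : Vec Nat (succ (succ ((λ (e : Nat) → e) (succ (succ zero)))))) → (σ : Nat) → Nat) (λ (ξ : Vec Nat (succ (succ (succ (succ zero))))) → λ (ζ : Nat) → succ (succ ((λ (ν : Nat) → ν) (succ zero))))
  ~> refl ((θ : Vec Nat (succ (succ (succ (succ zero))))) → (e : Nat) → Nat) (λ (σ : Vec Nat (succ (succ (succ (succ zero))))) → λ (ξ : Nat) → succ (succ ((λ (ζ : Nat) → ζ) (succ zero))))
  ~> refl ((θ : Vec Nat (succ (succ (succ (succ zero))))) → (e : Nat) → Nat) (λ (σ : Vec Nat (succ (succ (succ (succ zero))))) → λ (ξ : Nat) → succ (succ (succ zero)))
the term's type:
  Eq ((θ : Vec Nat (succ (succ (succ (succ zero))))) → (e : Nat) → Nat) (λ (σ : Vec Nat (succ (succ (succ (succ zero))))) → λ (ξ : Nat) → succ (succ (succ zero))) (λ (ζ : Vec Nat (succ (succ (succ (succ zero))))) → λ (ν : Nat) → succ (succ (succ zero)))


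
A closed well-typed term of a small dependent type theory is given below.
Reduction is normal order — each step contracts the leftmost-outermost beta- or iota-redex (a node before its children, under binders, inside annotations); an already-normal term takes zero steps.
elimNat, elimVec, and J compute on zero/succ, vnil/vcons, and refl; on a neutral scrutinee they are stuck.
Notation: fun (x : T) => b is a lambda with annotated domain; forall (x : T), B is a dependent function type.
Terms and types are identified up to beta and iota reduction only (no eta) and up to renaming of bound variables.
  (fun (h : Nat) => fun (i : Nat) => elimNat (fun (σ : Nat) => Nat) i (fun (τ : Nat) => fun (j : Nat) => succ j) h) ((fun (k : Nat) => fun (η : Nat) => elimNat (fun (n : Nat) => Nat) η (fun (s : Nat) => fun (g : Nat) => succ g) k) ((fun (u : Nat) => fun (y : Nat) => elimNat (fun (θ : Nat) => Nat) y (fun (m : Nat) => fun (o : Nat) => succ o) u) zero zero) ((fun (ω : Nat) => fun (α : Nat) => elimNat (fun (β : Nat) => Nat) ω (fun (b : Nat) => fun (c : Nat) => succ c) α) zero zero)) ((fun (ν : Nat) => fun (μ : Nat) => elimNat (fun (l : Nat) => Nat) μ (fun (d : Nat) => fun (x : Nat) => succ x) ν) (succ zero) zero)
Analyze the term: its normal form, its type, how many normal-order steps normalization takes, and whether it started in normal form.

reduced normal form:
  succ zero
inferred type:
  Nat
steps to reach normal form (normal order): 18
term was already normal: no
first redex: a beta-redex


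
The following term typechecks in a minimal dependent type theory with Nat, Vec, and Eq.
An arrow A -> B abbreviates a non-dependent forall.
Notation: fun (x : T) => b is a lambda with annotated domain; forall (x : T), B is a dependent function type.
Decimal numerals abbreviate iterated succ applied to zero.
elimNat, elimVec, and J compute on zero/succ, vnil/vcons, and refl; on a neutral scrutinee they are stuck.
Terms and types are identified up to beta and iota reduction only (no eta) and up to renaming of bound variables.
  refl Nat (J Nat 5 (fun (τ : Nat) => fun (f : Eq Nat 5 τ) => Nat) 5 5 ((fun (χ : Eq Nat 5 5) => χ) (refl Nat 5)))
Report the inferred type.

inferred type:
  Eq Nat 5 5


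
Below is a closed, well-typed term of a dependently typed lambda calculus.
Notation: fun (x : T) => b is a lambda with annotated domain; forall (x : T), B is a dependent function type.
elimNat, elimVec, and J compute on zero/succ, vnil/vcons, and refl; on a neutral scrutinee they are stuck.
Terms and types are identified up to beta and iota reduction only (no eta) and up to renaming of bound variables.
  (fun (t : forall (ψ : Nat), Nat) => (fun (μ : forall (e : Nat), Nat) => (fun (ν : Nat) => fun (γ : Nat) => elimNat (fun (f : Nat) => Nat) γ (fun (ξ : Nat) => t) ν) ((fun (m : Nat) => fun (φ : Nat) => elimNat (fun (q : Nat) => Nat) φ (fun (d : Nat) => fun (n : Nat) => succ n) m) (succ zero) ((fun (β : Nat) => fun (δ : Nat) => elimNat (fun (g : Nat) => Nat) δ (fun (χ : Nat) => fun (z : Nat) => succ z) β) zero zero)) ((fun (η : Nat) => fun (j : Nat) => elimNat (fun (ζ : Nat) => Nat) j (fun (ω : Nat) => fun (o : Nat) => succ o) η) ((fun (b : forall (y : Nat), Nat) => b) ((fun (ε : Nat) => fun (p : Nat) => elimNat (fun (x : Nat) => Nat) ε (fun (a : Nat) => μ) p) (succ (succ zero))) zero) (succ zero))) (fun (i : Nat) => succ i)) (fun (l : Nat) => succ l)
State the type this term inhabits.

type:
  Nat


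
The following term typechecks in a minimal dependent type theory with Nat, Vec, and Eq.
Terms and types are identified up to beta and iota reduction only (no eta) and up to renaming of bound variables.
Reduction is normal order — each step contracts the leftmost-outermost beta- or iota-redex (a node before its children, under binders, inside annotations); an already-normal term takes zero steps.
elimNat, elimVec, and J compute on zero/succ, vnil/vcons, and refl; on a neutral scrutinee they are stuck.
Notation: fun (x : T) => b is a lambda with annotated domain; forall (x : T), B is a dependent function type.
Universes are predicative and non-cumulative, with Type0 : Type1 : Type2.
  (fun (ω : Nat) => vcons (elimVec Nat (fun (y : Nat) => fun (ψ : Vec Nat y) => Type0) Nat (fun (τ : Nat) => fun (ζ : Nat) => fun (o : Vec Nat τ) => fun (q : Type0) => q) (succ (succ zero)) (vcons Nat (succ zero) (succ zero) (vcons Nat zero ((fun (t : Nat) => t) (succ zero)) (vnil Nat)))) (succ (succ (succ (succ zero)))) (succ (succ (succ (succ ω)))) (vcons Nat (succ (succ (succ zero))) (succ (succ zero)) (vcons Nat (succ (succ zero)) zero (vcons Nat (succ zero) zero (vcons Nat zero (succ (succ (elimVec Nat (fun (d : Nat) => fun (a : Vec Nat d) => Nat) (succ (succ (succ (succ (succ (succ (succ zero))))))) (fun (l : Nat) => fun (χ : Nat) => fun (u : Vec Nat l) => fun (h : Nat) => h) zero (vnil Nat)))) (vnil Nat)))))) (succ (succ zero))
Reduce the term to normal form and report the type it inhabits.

normal form:
  vcons Nat (succ (succ (succ (succ zero)))) (succ (succ (succ (succ (succ (succ zero)))))) (vcons Nat (succ (succ (succ zero))) (succ (succ zero)) (vcons Nat (succ (succ zero)) zero (vcons Nat (succ zero) zero (vcons Nat zero (succ (succ (succ (succ (succ (succ (succ (succ (succ zero))))))))) (vnil Nat)))))
type:
  Vec Nat (succ (succ (succ (succ (succ zero)))))
observation: the first redex contracted is a beta-redex; the normal form is reached in 13 normal-order steps.


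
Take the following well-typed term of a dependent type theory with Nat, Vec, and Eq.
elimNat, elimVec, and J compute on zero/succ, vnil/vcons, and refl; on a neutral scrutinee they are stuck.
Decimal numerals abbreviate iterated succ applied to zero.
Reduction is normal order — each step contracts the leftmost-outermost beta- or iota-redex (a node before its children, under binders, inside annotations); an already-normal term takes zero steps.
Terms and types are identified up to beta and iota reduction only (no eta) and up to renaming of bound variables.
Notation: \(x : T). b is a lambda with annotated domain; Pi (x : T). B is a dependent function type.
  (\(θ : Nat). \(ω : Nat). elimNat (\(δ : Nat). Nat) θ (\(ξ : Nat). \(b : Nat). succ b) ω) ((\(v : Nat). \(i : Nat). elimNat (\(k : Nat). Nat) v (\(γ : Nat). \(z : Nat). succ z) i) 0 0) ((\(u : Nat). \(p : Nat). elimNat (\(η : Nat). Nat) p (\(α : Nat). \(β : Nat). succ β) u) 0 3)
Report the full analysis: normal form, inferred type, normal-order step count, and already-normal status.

normal form:
  3
inferred type:
  Nat
normal-order step count: 18
started in normal form: no
first redex: a beta-redex


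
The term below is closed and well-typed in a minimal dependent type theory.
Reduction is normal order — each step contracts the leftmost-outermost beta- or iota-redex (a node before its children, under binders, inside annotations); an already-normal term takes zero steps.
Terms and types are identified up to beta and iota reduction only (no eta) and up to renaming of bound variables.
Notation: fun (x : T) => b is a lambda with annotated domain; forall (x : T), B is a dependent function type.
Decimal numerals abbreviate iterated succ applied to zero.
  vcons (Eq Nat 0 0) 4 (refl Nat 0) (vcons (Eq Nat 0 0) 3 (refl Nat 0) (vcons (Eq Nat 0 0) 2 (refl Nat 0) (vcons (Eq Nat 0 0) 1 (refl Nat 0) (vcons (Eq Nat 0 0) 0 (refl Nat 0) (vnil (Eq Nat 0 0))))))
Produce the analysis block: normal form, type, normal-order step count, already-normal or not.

reduced normal form:
  vcons (Eq Nat 0 0) 4 (refl Nat 0) (vcons (Eq Nat 0 0) 3 (refl Nat 0) (vcons (Eq Nat 0 0) 2 (refl Nat 0) (vcons (Eq Nat 0 0) 1 (refl Nat 0) (vcons (Eq Nat 0 0) 0 (refl Nat 0) (vnil (Eq Nat 0 0))))))
the term's type:
  Vec (Eq Nat 0 0) 5
normal-order step count: 0
term was already normal: yes


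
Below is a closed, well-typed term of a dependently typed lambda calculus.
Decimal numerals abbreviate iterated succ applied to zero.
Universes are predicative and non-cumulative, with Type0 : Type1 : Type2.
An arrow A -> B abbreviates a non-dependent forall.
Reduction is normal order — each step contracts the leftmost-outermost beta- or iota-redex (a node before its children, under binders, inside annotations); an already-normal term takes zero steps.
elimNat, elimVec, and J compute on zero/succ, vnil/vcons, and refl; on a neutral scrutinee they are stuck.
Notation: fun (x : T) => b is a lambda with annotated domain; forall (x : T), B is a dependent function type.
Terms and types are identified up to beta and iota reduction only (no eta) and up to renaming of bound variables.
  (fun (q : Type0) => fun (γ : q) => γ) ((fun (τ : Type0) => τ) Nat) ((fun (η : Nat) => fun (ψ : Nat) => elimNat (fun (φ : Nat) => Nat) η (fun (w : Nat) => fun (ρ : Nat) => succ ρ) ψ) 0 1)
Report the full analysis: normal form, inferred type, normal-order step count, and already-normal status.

resulting normal form:
  1
inferred type:
  Nat
steps to reach normal form (normal order): 8
already normal: no
first contracted redex: a beta-redex


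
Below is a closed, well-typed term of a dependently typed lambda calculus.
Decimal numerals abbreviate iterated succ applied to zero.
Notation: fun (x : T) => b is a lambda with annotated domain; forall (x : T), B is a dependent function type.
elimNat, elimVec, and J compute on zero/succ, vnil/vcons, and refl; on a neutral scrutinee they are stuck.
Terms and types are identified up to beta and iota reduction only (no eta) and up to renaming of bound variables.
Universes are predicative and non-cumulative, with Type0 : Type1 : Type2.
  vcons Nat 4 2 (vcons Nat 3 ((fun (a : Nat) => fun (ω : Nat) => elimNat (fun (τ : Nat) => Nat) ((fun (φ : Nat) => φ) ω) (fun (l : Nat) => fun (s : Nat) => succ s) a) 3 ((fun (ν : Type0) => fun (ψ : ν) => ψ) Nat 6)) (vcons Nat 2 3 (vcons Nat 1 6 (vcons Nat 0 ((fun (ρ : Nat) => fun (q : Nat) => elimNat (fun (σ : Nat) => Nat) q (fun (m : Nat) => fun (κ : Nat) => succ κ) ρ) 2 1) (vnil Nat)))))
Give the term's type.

type:
  Vec Nat 5


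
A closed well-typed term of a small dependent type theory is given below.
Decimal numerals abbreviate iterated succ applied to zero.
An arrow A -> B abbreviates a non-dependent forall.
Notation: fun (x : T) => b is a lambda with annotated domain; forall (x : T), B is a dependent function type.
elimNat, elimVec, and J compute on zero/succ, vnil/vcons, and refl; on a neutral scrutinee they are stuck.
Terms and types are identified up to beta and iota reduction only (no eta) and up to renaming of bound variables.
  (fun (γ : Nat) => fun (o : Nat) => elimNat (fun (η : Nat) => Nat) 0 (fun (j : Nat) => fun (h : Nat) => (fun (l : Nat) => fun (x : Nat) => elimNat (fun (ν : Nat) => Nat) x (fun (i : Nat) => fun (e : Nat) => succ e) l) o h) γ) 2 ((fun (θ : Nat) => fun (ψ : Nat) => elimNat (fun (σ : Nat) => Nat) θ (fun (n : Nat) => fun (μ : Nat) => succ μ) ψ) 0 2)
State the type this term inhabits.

inferred type:
  Nat
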